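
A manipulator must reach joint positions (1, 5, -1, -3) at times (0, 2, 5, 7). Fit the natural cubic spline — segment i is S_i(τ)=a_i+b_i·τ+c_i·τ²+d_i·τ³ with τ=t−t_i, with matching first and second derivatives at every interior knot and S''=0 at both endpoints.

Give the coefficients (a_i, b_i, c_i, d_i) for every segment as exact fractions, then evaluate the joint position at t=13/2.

Δ: Δ0=2, Δ1=-2, Δ2=-1
row 1: diag=10, rhs=-24; c'=3/10, d'=-12/5
row 2: denom=10−3·3/10=91/10; d'=(6−3·-12/5)/(91/10)=132/91
back: M2=132/91
back: M1=-12/5−3/10·132/91=-258/91
M: M0=0, M1=-258/91, M2=132/91, M3=0
seg 0: a=1, c=M0/2=0, d=(M1−M0)/(6·2)=-43/182, b=Δ0−h0·(2M0+M1)/6=268/91
seg 1: a=5, c=M1/2=-129/91, d=(M2−M1)/(6·3)=5/21, b=Δ1−h1·(2M1+M2)/6=10/91
seg 2: a=-1, c=M2/2=66/91, d=(M3−M2)/(6·2)=-11/91, b=Δ2−h2·(2M2+M3)/6=-179/91
t_q=13/2 → seg 2, τ=3/2; S=-1+-179/91·τ+66/91·τ²+-11/91·τ³=-1985/728

  seg 0: a=1 b=268/91 c=0 d=-43/182
  seg 1: a=5 b=10/91 c=-129/91 d=5/21
  seg 2: a=-1 b=-179/91 c=66/91 d=-11/91
S(13/2) = -1985/728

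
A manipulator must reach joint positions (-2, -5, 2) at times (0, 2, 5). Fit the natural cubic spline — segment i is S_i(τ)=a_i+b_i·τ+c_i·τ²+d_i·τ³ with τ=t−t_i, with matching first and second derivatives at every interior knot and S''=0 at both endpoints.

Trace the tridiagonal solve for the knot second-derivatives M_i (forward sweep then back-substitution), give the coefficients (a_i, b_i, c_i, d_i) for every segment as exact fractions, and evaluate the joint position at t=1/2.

Δ: Δ0=-3/2, Δ1=7/3
row 1: diag=10, rhs=23; c'=3/10, d'=23/10
back: M1=23/10
M: M0=0, M1=23/10, M2=0
seg 0: a=-2, c=M0/2=0, d=(M1−M0)/(6·2)=23/120, b=Δ0−h0·(2M0+M1)/6=-34/15
seg 1: a=-5, c=M1/2=23/20, d=(M2−M1)/(6·3)=-23/180, b=Δ1−h1·(2M1+M2)/6=1/30
t_q=1/2 → seg 0, τ=1/2; S=-2+-34/15·τ+0·τ²+23/120·τ³=-199/64

  seg 0: a=-2 b=-34/15 c=0 d=23/120
  seg 1: a=-5 b=1/30 c=23/20 d=-23/180
S(1/2) = -199/64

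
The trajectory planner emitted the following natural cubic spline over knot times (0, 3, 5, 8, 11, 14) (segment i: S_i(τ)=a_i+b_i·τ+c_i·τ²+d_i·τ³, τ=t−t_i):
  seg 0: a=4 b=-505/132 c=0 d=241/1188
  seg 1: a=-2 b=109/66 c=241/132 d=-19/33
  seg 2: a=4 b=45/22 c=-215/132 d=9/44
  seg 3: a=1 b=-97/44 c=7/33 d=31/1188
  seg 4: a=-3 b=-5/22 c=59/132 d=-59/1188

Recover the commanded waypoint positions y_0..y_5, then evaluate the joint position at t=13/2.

y_0 = S_0(0) = a_0 = 4
y_1 = S_1(0) = a_1 = -2
y_2 = S_2(0) = a_2 = 4
y_3 = S_3(0) = a_3 = 1
y_4 = S_4(0) = a_4 = -3
y_5 = S_4(3) = -1
t_q=13/2 is in segment 2 (τ=3/2); S_2(τ)=131/32

y_0=4 y_1=-2 y_2=4 y_3=1 y_4=-3 y_5=-1
S(13/2) = 131/32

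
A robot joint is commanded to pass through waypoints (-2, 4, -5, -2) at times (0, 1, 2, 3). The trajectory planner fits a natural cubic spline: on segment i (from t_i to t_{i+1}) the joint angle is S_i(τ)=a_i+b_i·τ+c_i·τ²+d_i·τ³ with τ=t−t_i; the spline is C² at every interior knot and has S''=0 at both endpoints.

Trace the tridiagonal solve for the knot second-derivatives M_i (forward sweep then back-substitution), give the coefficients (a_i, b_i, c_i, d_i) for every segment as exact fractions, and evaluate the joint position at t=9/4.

Δ: Δ0=6, Δ1=-9, Δ2=3
row 1: diag=4, rhs=-90; c'=1/4, d'=-45/2
row 2: denom=4−1·1/4=15/4; d'=(72−1·-45/2)/(15/4)=126/5
back: M2=126/5
back: M1=-45/2−1/4·126/5=-144/5
M: M0=0, M1=-144/5, M2=126/5, M3=0
seg 0: a=-2, c=M0/2=0, d=(M1−M0)/(6·1)=-24/5, b=Δ0−h0·(2M0+M1)/6=54/5
seg 1: a=4, c=M1/2=-72/5, d=(M2−M1)/(6·1)=9, b=Δ1−h1·(2M1+M2)/6=-18/5
seg 2: a=-5, c=M2/2=63/5, d=(M3−M2)/(6·1)=-21/5, b=Δ2−h2·(2M2+M3)/6=-27/5
t_q=9/4 → seg 2, τ=1/4; S=-5+-27/5·τ+63/5·τ²+-21/5·τ³=-1801/320

  seg 0: a=-2 b=54/5 c=0 d=-24/5
  seg 1: a=4 b=-18/5 c=-72/5 d=9
  seg 2: a=-5 b=-27/5 c=63/5 d=-21/5
S(9/4) = -1801/320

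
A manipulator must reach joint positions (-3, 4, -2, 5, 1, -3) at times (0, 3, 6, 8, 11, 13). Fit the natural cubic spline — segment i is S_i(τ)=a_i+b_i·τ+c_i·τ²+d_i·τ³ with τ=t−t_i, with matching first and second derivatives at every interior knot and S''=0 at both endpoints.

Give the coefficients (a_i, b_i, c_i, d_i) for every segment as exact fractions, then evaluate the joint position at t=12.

Δ: Δ0=7/3, Δ1=-2, Δ2=7/2, Δ3=-4/3, Δ4=-2
row 1: diag=12, rhs=-26; c'=1/4, d'=-13/6
row 2: denom=10−3·1/4=37/4; d'=(33−3·-13/6)/(37/4)=158/37
row 3: denom=10−2·8/37=354/37; d'=(-29−2·158/37)/(354/37)=-463/118
row 4: denom=10−3·37/118=1069/118; d'=(-4−3·-463/118)/(1069/118)=917/1069
back: M4=917/1069
back: M3=-463/118−37/118·917/1069=-4482/1069
back: M2=158/37−8/37·-4482/1069=5534/1069
back: M1=-13/6−1/4·5534/1069=-11099/3207
M: M0=0, M1=-11099/3207, M2=5534/1069, M3=-4482/1069, M4=917/1069, M5=0
seg 0: a=-3, c=M0/2=0, d=(M1−M0)/(6·3)=-11099/57726, b=Δ0−h0·(2M0+M1)/6=26065/6414
seg 1: a=4, c=M1/2=-11099/6414, d=(M2−M1)/(6·3)=27701/57726, b=Δ1−h1·(2M1+M2)/6=-3616/3207
seg 2: a=-2, c=M2/2=2767/1069, d=(M3−M2)/(6·2)=-2504/3207, b=Δ2−h2·(2M2+M3)/6=9277/6414
seg 3: a=5, c=M3/2=-2241/1069, d=(M4−M3)/(6·3)=5399/19242, b=Δ3−h3·(2M3+M4)/6=15589/6414
seg 4: a=1, c=M4/2=917/2138, d=(M5−M4)/(6·2)=-917/12828, b=Δ4−h4·(2M4+M5)/6=-8248/3207
t_q=12 → seg 4, τ=1; S=1+-8248/3207·τ+917/2138·τ²+-917/12828·τ³=-5193/4276

  seg 0: a=-3 b=26065/6414 c=0 d=-11099/57726
  seg 1: a=4 b=-3616/3207 c=-11099/6414 d=27701/57726
  seg 2: a=-2 b=9277/6414 c=2767/1069 d=-2504/3207
  seg 3: a=5 b=15589/6414 c=-2241/1069 d=5399/19242
  seg 4: a=1 b=-8248/3207 c=917/2138 d=-917/12828
S(12) = -5193/4276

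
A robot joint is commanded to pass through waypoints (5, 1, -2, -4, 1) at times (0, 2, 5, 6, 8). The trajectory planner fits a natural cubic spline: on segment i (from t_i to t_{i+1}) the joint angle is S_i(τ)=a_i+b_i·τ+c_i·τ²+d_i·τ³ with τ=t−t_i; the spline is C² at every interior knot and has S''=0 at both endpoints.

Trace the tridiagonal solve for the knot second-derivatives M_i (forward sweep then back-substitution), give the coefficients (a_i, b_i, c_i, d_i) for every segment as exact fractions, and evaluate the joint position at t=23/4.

  seg 0: a=5 b=-989/416 c=0 d=157/1664
  seg 1: a=1 b=-259/208 c=471/832 d=-31/192
  seg 2: a=-2 b=-1837/832 c=-369/416 d=911/832
  seg 3: a=-4 b=-145/208 c=1995/832 d=-665/1664
S(23/4) = -196643/53248

Δ: Δ0=-2, Δ1=-1, Δ2=-2, Δ3=5/2
row 1: diag=10, rhs=6; c'=3/10, d'=3/5
row 2: denom=8−3·3/10=71/10; d'=(-6−3·3/5)/(71/10)=-78/71
row 3: denom=6−1·10/71=416/71; d'=(27−1·-78/71)/(416/71)=1995/416
back: M3=1995/416
back: M2=-78/71−10/71·1995/416=-369/208
back: M1=3/5−3/10·-369/208=471/416
M: M0=0, M1=471/416, M2=-369/208, M3=1995/416, M4=0
seg 0: a=5, c=M0/2=0, d=(M1−M0)/(6·2)=157/1664, b=Δ0−h0·(2M0+M1)/6=-989/416
seg 1: a=1, c=M1/2=471/832, d=(M2−M1)/(6·3)=-31/192, b=Δ1−h1·(2M1+M2)/6=-259/208
seg 2: a=-2, c=M2/2=-369/416, d=(M3−M2)/(6·1)=911/832, b=Δ2−h2·(2M2+M3)/6=-1837/832
seg 3: a=-4, c=M3/2=1995/832, d=(M4−M3)/(6·2)=-665/1664, b=Δ3−h3·(2M3+M4)/6=-145/208
t_q=23/4 → seg 2, τ=3/4; S=-2+-1837/832·τ+-369/416·τ²+911/832·τ³=-196643/53248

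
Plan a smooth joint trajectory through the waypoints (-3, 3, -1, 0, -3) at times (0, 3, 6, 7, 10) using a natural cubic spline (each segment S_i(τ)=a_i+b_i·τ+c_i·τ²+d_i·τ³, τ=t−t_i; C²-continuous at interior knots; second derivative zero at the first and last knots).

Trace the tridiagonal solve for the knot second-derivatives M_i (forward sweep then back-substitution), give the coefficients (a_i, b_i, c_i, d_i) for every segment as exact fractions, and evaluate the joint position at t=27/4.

Δ: Δ0=2, Δ1=-4/3, Δ2=1, Δ3=-1
row 1: diag=12, rhs=-20; c'=1/4, d'=-5/3
row 2: denom=8−3·1/4=29/4; d'=(14−3·-5/3)/(29/4)=76/29
row 3: denom=8−1·4/29=228/29; d'=(-12−1·76/29)/(228/29)=-106/57
back: M3=-106/57
back: M2=76/29−4/29·-106/57=164/57
back: M1=-5/3−1/4·164/57=-136/57
M: M0=0, M1=-136/57, M2=164/57, M3=-106/57, M4=0
seg 0: a=-3, c=M0/2=0, d=(M1−M0)/(6·3)=-68/513, b=Δ0−h0·(2M0+M1)/6=182/57
seg 1: a=3, c=M1/2=-68/57, d=(M2−M1)/(6·3)=50/171, b=Δ1−h1·(2M1+M2)/6=-22/57
seg 2: a=-1, c=M2/2=82/57, d=(M3−M2)/(6·1)=-15/19, b=Δ2−h2·(2M2+M3)/6=20/57
seg 3: a=0, c=M3/2=-53/57, d=(M4−M3)/(6·3)=53/513, b=Δ3−h3·(2M3+M4)/6=49/57
t_q=27/4 → seg 2, τ=3/4; S=-1+20/57·τ+82/57·τ²+-15/19·τ³=-317/1216

  seg 0: a=-3 b=182/57 c=0 d=-68/513
  seg 1: a=3 b=-22/57 c=-68/57 d=50/171
  seg 2: a=-1 b=20/57 c=82/57 d=-15/19
  seg 3: a=0 b=49/57 c=-53/57 d=53/513
S(27/4) = -317/1216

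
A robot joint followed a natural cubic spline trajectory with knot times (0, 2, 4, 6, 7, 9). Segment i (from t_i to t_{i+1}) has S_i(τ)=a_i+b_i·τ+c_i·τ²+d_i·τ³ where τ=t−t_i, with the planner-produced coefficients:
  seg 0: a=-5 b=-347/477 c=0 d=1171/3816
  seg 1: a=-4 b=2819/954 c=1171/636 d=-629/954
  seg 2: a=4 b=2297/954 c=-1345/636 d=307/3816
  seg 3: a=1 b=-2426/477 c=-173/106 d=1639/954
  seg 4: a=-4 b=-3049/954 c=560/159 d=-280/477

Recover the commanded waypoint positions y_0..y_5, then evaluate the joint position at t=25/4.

y_0 = S_0(0) = a_0 = -5
y_1 = S_1(0) = a_1 = -4
y_2 = S_2(0) = a_2 = 4
y_3 = S_3(0) = a_3 = 1
y_4 = S_4(0) = a_4 = -4
y_5 = S_4(2) = -1
t_q=25/4 is in segment 3 (τ=1/4); S_3(τ)=-7055/20352

y_0=-5 y_1=-4 y_2=4 y_3=1 y_4=-4 y_5=-1
S(25/4) = -7055/20352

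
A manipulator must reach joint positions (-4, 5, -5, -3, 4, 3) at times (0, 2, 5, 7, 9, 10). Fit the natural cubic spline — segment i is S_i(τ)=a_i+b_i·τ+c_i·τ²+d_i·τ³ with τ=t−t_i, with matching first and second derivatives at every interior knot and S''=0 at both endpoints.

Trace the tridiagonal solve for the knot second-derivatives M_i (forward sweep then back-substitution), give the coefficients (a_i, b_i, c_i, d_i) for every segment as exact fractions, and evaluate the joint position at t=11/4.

  seg 0: a=-4 b=36467/5646 c=0 d=-2765/5646
  seg 1: a=5 b=3287/5646 c=-2765/941 d=9221/16938
  seg 2: a=-5 b=-6632/2823 c=3691/1882 d=-809/5646
  seg 3: a=-3 b=10660/2823 c=2073/1882 d=-13997/22584
  seg 4: a=4 b=4205/5646 c=-9851/3764 d=9851/11292
S(11/4) = 483415/120448

Δ: Δ0=9/2, Δ1=-10/3, Δ2=1, Δ3=7/2, Δ4=-1
row 1: diag=10, rhs=-47; c'=3/10, d'=-47/10
row 2: denom=10−3·3/10=91/10; d'=(26−3·-47/10)/(91/10)=401/91
row 3: denom=8−2·20/91=688/91; d'=(15−2·401/91)/(688/91)=563/688
row 4: denom=6−2·91/344=941/172; d'=(-27−2·563/688)/(941/172)=-9851/1882
back: M4=-9851/1882
back: M3=563/688−91/344·-9851/1882=2073/941
back: M2=401/91−20/91·2073/941=3691/941
back: M1=-47/10−3/10·3691/941=-5530/941
M: M0=0, M1=-5530/941, M2=3691/941, M3=2073/941, M4=-9851/1882, M5=0
seg 0: a=-4, c=M0/2=0, d=(M1−M0)/(6·2)=-2765/5646, b=Δ0−h0·(2M0+M1)/6=36467/5646
seg 1: a=5, c=M1/2=-2765/941, d=(M2−M1)/(6·3)=9221/16938, b=Δ1−h1·(2M1+M2)/6=3287/5646
seg 2: a=-5, c=M2/2=3691/1882, d=(M3−M2)/(6·2)=-809/5646, b=Δ2−h2·(2M2+M3)/6=-6632/2823
seg 3: a=-3, c=M3/2=2073/1882, d=(M4−M3)/(6·2)=-13997/22584, b=Δ3−h3·(2M3+M4)/6=10660/2823
seg 4: a=4, c=M4/2=-9851/3764, d=(M5−M4)/(6·1)=9851/11292, b=Δ4−h4·(2M4+M5)/6=4205/5646
t_q=11/4 → seg 1, τ=3/4; S=5+3287/5646·τ+-2765/941·τ²+9221/16938·τ³=483415/120448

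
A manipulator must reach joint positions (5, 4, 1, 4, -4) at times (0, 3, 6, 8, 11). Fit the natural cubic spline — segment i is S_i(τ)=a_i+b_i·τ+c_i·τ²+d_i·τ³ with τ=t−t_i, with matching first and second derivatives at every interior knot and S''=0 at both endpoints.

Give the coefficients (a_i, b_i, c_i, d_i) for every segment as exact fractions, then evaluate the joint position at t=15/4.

Δ: Δ0=-1/3, Δ1=-1, Δ2=3/2, Δ3=-8/3
row 1: diag=12, rhs=-4; c'=1/4, d'=-1/3
row 2: denom=10−3·1/4=37/4; d'=(15−3·-1/3)/(37/4)=64/37
row 3: denom=10−2·8/37=354/37; d'=(-25−2·64/37)/(354/37)=-351/118
back: M3=-351/118
back: M2=64/37−8/37·-351/118=140/59
back: M1=-1/3−1/4·140/59=-164/177
M: M0=0, M1=-164/177, M2=140/59, M3=-351/118, M4=0
seg 0: a=5, c=M0/2=0, d=(M1−M0)/(6·3)=-82/1593, b=Δ0−h0·(2M0+M1)/6=23/177
seg 1: a=4, c=M1/2=-82/177, d=(M2−M1)/(6·3)=292/1593, b=Δ1−h1·(2M1+M2)/6=-223/177
seg 2: a=1, c=M2/2=70/59, d=(M3−M2)/(6·2)=-631/1416, b=Δ2−h2·(2M2+M3)/6=161/177
seg 3: a=4, c=M3/2=-351/236, d=(M4−M3)/(6·3)=39/236, b=Δ3−h3·(2M3+M4)/6=109/354
t_q=15/4 → seg 1, τ=3/4; S=4+-223/177·τ+-82/177·τ²+292/1593·τ³=2711/944

  seg 0: a=5 b=23/177 c=0 d=-82/1593
  seg 1: a=4 b=-223/177 c=-82/177 d=292/1593
  seg 2: a=1 b=161/177 c=70/59 d=-631/1416
  seg 3: a=4 b=109/354 c=-351/236 d=39/236
S(15/4) = 2711/944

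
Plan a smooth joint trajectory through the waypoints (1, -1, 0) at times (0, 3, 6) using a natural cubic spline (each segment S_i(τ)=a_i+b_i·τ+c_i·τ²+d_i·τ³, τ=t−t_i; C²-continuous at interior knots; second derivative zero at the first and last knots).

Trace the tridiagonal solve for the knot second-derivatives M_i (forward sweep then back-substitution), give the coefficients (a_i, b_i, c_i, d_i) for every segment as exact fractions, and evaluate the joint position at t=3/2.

  seg 0: a=1 b=-11/12 c=0 d=1/36
  seg 1: a=-1 b=-1/6 c=1/4 d=-1/36
S(3/2) = -9/32

Δ: Δ0=-2/3, Δ1=1/3
row 1: diag=12, rhs=6; c'=1/4, d'=1/2
back: M1=1/2
M: M0=0, M1=1/2, M2=0
seg 0: a=1, c=M0/2=0, d=(M1−M0)/(6·3)=1/36, b=Δ0−h0·(2M0+M1)/6=-11/12
seg 1: a=-1, c=M1/2=1/4, d=(M2−M1)/(6·3)=-1/36, b=Δ1−h1·(2M1+M2)/6=-1/6
t_q=3/2 → seg 0, τ=3/2; S=1+-11/12·τ+0·τ²+1/36·τ³=-9/32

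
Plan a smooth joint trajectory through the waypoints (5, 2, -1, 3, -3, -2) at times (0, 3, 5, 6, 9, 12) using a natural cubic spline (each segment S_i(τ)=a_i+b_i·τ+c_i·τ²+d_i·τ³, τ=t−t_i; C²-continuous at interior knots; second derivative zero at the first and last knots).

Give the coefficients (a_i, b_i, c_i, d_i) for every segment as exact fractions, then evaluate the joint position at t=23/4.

Δ: Δ0=-1, Δ1=-3/2, Δ2=4, Δ3=-2, Δ4=1/3
row 1: diag=10, rhs=-3; c'=1/5, d'=-3/10
row 2: denom=6−2·1/5=28/5; d'=(33−2·-3/10)/(28/5)=6
row 3: denom=8−1·5/28=219/28; d'=(-36−1·6)/(219/28)=-392/73
row 4: denom=12−3·28/73=792/73; d'=(14−3·-392/73)/(792/73)=1099/396
back: M4=1099/396
back: M3=-392/73−28/73·1099/396=-637/99
back: M2=6−5/28·-637/99=2831/396
back: M1=-3/10−1/5·2831/396=-685/396
M: M0=0, M1=-685/396, M2=2831/396, M3=-637/99, M4=1099/396, M5=0
seg 0: a=5, c=M0/2=0, d=(M1−M0)/(6·3)=-685/7128, b=Δ0−h0·(2M0+M1)/6=-107/792
seg 1: a=2, c=M1/2=-685/792, d=(M2−M1)/(6·2)=293/396, b=Δ1−h1·(2M1+M2)/6=-1081/396
seg 2: a=-1, c=M2/2=2831/792, d=(M3−M2)/(6·1)=-163/72, b=Δ2−h2·(2M2+M3)/6=355/132
seg 3: a=3, c=M3/2=-637/198, d=(M4−M3)/(6·3)=3647/7128, b=Δ3−h3·(2M3+M4)/6=2413/792
seg 4: a=-3, c=M4/2=1099/792, d=(M5−M4)/(6·3)=-1099/7128, b=Δ4−h4·(2M4+M5)/6=-967/396
t_q=23/4 → seg 2, τ=3/4; S=-1+355/132·τ+2831/792·τ²+-163/72·τ³=11673/5632

  seg 0: a=5 b=-107/792 c=0 d=-685/7128
  seg 1: a=2 b=-1081/396 c=-685/792 d=293/396
  seg 2: a=-1 b=355/132 c=2831/792 d=-163/72
  seg 3: a=3 b=2413/792 c=-637/198 d=3647/7128
  seg 4: a=-3 b=-967/396 c=1099/792 d=-1099/7128
S(23/4) = 11673/5632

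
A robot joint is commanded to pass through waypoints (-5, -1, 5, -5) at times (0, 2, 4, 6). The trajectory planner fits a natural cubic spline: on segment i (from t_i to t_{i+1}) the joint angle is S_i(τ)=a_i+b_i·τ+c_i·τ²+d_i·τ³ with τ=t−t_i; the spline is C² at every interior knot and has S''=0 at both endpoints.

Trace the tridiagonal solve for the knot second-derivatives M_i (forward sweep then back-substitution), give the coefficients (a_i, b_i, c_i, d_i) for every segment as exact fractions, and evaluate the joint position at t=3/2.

Δ: Δ0=2, Δ1=3, Δ2=-5
row 1: diag=8, rhs=6; c'=1/4, d'=3/4
row 2: denom=8−2·1/4=15/2; d'=(-48−2·3/4)/(15/2)=-33/5
back: M2=-33/5
back: M1=3/4−1/4·-33/5=12/5
M: M0=0, M1=12/5, M2=-33/5, M3=0
seg 0: a=-5, c=M0/2=0, d=(M1−M0)/(6·2)=1/5, b=Δ0−h0·(2M0+M1)/6=6/5
seg 1: a=-1, c=M1/2=6/5, d=(M2−M1)/(6·2)=-3/4, b=Δ1−h1·(2M1+M2)/6=18/5
seg 2: a=5, c=M2/2=-33/10, d=(M3−M2)/(6·2)=11/20, b=Δ2−h2·(2M2+M3)/6=-3/5
t_q=3/2 → seg 0, τ=3/2; S=-5+6/5·τ+0·τ²+1/5·τ³=-101/40

  seg 0: a=-5 b=6/5 c=0 d=1/5
  seg 1: a=-1 b=18/5 c=6/5 d=-3/4
  seg 2: a=5 b=-3/5 c=-33/10 d=11/20
S(3/2) = -101/40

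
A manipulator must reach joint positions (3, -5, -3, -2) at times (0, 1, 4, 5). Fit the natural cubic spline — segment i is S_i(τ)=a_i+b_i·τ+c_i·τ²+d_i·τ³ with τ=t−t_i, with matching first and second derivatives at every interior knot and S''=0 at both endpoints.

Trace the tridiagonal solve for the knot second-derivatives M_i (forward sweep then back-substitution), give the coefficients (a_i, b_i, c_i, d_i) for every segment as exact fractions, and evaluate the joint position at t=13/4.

  seg 0: a=3 b=-305/33 c=0 d=41/33
  seg 1: a=-5 b=-182/33 c=41/11 d=-5/9
  seg 2: a=-3 b=61/33 c=-14/11 d=14/33
S(13/4) = -3427/704

Δ: Δ0=-8, Δ1=2/3, Δ2=1
row 1: diag=8, rhs=52; c'=3/8, d'=13/2
row 2: denom=8−3·3/8=55/8; d'=(2−3·13/2)/(55/8)=-28/11
back: M2=-28/11
back: M1=13/2−3/8·-28/11=82/11
M: M0=0, M1=82/11, M2=-28/11, M3=0
seg 0: a=3, c=M0/2=0, d=(M1−M0)/(6·1)=41/33, b=Δ0−h0·(2M0+M1)/6=-305/33
seg 1: a=-5, c=M1/2=41/11, d=(M2−M1)/(6·3)=-5/9, b=Δ1−h1·(2M1+M2)/6=-182/33
seg 2: a=-3, c=M2/2=-14/11, d=(M3−M2)/(6·1)=14/33, b=Δ2−h2·(2M2+M3)/6=61/33
t_q=13/4 → seg 1, τ=9/4; S=-5+-182/33·τ+41/11·τ²+-5/9·τ³=-3427/704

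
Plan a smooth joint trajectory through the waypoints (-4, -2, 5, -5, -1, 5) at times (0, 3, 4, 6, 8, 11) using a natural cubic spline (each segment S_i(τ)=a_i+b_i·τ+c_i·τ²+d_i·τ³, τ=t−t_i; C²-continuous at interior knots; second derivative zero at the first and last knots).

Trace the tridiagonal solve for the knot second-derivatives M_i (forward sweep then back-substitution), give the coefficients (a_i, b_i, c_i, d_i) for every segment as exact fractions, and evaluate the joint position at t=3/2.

  seg 0: a=-4 b=-741/271 c=0 d=2765/7317
  seg 1: a=-2 b=2024/271 c=2765/813 d=-3146/813
  seg 2: a=5 b=2164/813 c=-6673/813 d=7117/3252
  seg 3: a=-5 b=-1059/271 c=8005/1626 d=-1601/1626
  seg 4: a=-1 b=3227/813 c=-1601/1626 d=1601/14634
S(3/2) = -14799/2168

Δ: Δ0=2/3, Δ1=7, Δ2=-5, Δ3=2, Δ4=2
row 1: diag=8, rhs=38; c'=1/8, d'=19/4
row 2: denom=6−1·1/8=47/8; d'=(-72−1·19/4)/(47/8)=-614/47
row 3: denom=8−2·16/47=344/47; d'=(42−2·-614/47)/(344/47)=1601/172
row 4: denom=10−2·47/172=813/86; d'=(0−2·1601/172)/(813/86)=-1601/813
back: M4=-1601/813
back: M3=1601/172−47/172·-1601/813=8005/813
back: M2=-614/47−16/47·8005/813=-13346/813
back: M1=19/4−1/8·-13346/813=5530/813
M: M0=0, M1=5530/813, M2=-13346/813, M3=8005/813, M4=-1601/813, M5=0
seg 0: a=-4, c=M0/2=0, d=(M1−M0)/(6·3)=2765/7317, b=Δ0−h0·(2M0+M1)/6=-741/271
seg 1: a=-2, c=M1/2=2765/813, d=(M2−M1)/(6·1)=-3146/813, b=Δ1−h1·(2M1+M2)/6=2024/271
seg 2: a=5, c=M2/2=-6673/813, d=(M3−M2)/(6·2)=7117/3252, b=Δ2−h2·(2M2+M3)/6=2164/813
seg 3: a=-5, c=M3/2=8005/1626, d=(M4−M3)/(6·2)=-1601/1626, b=Δ3−h3·(2M3+M4)/6=-1059/271
seg 4: a=-1, c=M4/2=-1601/1626, d=(M5−M4)/(6·3)=1601/14634, b=Δ4−h4·(2M4+M5)/6=3227/813
t_q=3/2 → seg 0, τ=3/2; S=-4+-741/271·τ+0·τ²+2765/7317·τ³=-14799/2168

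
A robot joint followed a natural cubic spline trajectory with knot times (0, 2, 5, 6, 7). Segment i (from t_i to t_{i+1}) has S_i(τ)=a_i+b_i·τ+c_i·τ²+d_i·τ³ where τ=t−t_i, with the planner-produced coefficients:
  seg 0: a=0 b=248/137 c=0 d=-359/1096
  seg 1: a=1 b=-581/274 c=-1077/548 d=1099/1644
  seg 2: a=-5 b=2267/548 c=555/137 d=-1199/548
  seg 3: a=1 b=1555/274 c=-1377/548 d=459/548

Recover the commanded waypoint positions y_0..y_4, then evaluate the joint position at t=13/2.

y_0=0 y_1=1 y_2=-5 y_3=1 y_4=5
S(13/2) = 14529/4384

y_0 = S_0(0) = a_0 = 0
y_1 = S_1(0) = a_1 = 1
y_2 = S_2(0) = a_2 = -5
y_3 = S_3(0) = a_3 = 1
y_4 = S_3(1) = 5
t_q=13/2 is in segment 3 (τ=1/2); S_3(τ)=14529/4384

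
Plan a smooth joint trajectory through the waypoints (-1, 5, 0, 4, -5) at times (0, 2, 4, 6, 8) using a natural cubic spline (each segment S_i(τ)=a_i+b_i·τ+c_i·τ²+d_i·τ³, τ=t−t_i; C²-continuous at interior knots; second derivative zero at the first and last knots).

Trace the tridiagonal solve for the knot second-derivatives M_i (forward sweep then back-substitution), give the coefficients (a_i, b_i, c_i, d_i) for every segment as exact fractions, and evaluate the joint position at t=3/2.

Δ: Δ0=3, Δ1=-5/2, Δ2=2, Δ3=-9/2
row 1: diag=8, rhs=-33; c'=1/4, d'=-33/8
row 2: denom=8−2·1/4=15/2; d'=(27−2·-33/8)/(15/2)=47/10
row 3: denom=8−2·4/15=112/15; d'=(-39−2·47/10)/(112/15)=-363/56
back: M3=-363/56
back: M2=47/10−4/15·-363/56=45/7
back: M1=-33/8−1/4·45/7=-321/56
M: M0=0, M1=-321/56, M2=45/7, M3=-363/56, M4=0
seg 0: a=-1, c=M0/2=0, d=(M1−M0)/(6·2)=-107/224, b=Δ0−h0·(2M0+M1)/6=275/56
seg 1: a=5, c=M1/2=-321/112, d=(M2−M1)/(6·2)=227/224, b=Δ1−h1·(2M1+M2)/6=-23/28
seg 2: a=0, c=M2/2=45/14, d=(M3−M2)/(6·2)=-241/224, b=Δ2−h2·(2M2+M3)/6=-1/8
seg 3: a=4, c=M3/2=-363/112, d=(M4−M3)/(6·2)=121/224, b=Δ3−h3·(2M3+M4)/6=-5/28
t_q=3/2 → seg 0, τ=3/2; S=-1+275/56·τ+0·τ²+-107/224·τ³=1217/256

  seg 0: a=-1 b=275/56 c=0 d=-107/224
  seg 1: a=5 b=-23/28 c=-321/112 d=227/224
  seg 2: a=0 b=-1/8 c=45/14 d=-241/224
  seg 3: a=4 b=-5/28 c=-363/112 d=121/224
S(3/2) = 1217/256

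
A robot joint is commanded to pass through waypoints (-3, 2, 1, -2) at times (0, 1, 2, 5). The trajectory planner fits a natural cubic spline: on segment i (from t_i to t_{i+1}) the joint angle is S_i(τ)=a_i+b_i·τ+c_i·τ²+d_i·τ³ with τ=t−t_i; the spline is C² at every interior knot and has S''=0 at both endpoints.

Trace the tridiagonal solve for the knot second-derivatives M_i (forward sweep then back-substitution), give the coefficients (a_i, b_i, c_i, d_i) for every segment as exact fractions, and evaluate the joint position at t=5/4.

  seg 0: a=-3 b=203/31 c=0 d=-48/31
  seg 1: a=2 b=59/31 c=-144/31 d=54/31
  seg 2: a=1 b=-67/31 c=18/31 d=-2/31
S(5/4) = 2195/992

Δ: Δ0=5, Δ1=-1, Δ2=-1
row 1: diag=4, rhs=-36; c'=1/4, d'=-9
row 2: denom=8−1·1/4=31/4; d'=(0−1·-9)/(31/4)=36/31
back: M2=36/31
back: M1=-9−1/4·36/31=-288/31
M: M0=0, M1=-288/31, M2=36/31, M3=0
seg 0: a=-3, c=M0/2=0, d=(M1−M0)/(6·1)=-48/31, b=Δ0−h0·(2M0+M1)/6=203/31
seg 1: a=2, c=M1/2=-144/31, d=(M2−M1)/(6·1)=54/31, b=Δ1−h1·(2M1+M2)/6=59/31
seg 2: a=1, c=M2/2=18/31, d=(M3−M2)/(6·3)=-2/31, b=Δ2−h2·(2M2+M3)/6=-67/31
t_q=5/4 → seg 1, τ=1/4; S=2+59/31·τ+-144/31·τ²+54/31·τ³=2195/992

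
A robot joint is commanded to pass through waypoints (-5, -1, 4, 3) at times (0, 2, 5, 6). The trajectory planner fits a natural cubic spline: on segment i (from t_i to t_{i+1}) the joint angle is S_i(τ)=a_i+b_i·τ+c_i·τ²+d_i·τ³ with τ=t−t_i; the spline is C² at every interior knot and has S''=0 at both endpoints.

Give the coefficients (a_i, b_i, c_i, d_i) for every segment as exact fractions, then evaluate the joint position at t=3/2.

  seg 0: a=-5 b=394/213 c=0 d=8/213
  seg 1: a=-1 b=490/213 c=16/71 d=-31/213
  seg 2: a=4 b=-59/213 c=-77/71 d=77/213
S(3/2) = -149/71

Δ: Δ0=2, Δ1=5/3, Δ2=-1
row 1: diag=10, rhs=-2; c'=3/10, d'=-1/5
row 2: denom=8−3·3/10=71/10; d'=(-16−3·-1/5)/(71/10)=-154/71
back: M2=-154/71
back: M1=-1/5−3/10·-154/71=32/71
M: M0=0, M1=32/71, M2=-154/71, M3=0
seg 0: a=-5, c=M0/2=0, d=(M1−M0)/(6·2)=8/213, b=Δ0−h0·(2M0+M1)/6=394/213
seg 1: a=-1, c=M1/2=16/71, d=(M2−M1)/(6·3)=-31/213, b=Δ1−h1·(2M1+M2)/6=490/213
seg 2: a=4, c=M2/2=-77/71, d=(M3−M2)/(6·1)=77/213, b=Δ2−h2·(2M2+M3)/6=-59/213
t_q=3/2 → seg 0, τ=3/2; S=-5+394/213·τ+0·τ²+8/213·τ³=-149/71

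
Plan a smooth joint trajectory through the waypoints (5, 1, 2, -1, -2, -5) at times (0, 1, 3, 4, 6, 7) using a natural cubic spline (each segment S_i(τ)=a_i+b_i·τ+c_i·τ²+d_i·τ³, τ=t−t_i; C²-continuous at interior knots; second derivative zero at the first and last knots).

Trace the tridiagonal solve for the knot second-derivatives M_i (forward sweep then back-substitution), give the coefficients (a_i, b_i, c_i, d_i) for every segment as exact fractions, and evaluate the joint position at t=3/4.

  seg 0: a=5 b=-5053/988 c=0 d=1101/988
  seg 1: a=1 b=-875/494 c=3303/988 d=-2181/1976
  seg 2: a=2 b=-406/247 c=-810/247 d=25/13
  seg 3: a=-1 b=-601/247 c=615/247 d=-1505/1976
  seg 4: a=-2 b=-797/494 c=-2055/988 d=685/988
S(3/4) = 103343/63232

Δ: Δ0=-4, Δ1=1/2, Δ2=-3, Δ3=-1/2, Δ4=-3
row 1: diag=6, rhs=27; c'=1/3, d'=9/2
row 2: denom=6−2·1/3=16/3; d'=(-21−2·9/2)/(16/3)=-45/8
row 3: denom=6−1·3/16=93/16; d'=(15−1·-45/8)/(93/16)=110/31
row 4: denom=6−2·32/93=494/93; d'=(-15−2·110/31)/(494/93)=-2055/494
back: M4=-2055/494
back: M3=110/31−32/93·-2055/494=1230/247
back: M2=-45/8−3/16·1230/247=-1620/247
back: M1=9/2−1/3·-1620/247=3303/494
M: M0=0, M1=3303/494, M2=-1620/247, M3=1230/247, M4=-2055/494, M5=0
seg 0: a=5, c=M0/2=0, d=(M1−M0)/(6·1)=1101/988, b=Δ0−h0·(2M0+M1)/6=-5053/988
seg 1: a=1, c=M1/2=3303/988, d=(M2−M1)/(6·2)=-2181/1976, b=Δ1−h1·(2M1+M2)/6=-875/494
seg 2: a=2, c=M2/2=-810/247, d=(M3−M2)/(6·1)=25/13, b=Δ2−h2·(2M2+M3)/6=-406/247
seg 3: a=-1, c=M3/2=615/247, d=(M4−M3)/(6·2)=-1505/1976, b=Δ3−h3·(2M3+M4)/6=-601/247
seg 4: a=-2, c=M4/2=-2055/988, d=(M5−M4)/(6·1)=685/988, b=Δ4−h4·(2M4+M5)/6=-797/494
t_q=3/4 → seg 0, τ=3/4; S=5+-5053/988·τ+0·τ²+1101/988·τ³=103343/63232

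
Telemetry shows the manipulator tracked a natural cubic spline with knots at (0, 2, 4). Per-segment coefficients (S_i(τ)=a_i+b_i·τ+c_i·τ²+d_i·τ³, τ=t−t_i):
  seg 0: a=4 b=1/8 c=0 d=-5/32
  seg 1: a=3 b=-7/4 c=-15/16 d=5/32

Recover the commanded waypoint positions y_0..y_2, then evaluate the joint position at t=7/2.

y_0=4 y_1=3 y_2=-3
S(7/2) = -309/256

y_0 = S_0(0) = a_0 = 4
y_1 = S_1(0) = a_1 = 3
y_2 = S_1(2) = -3
t_q=7/2 is in segment 1 (τ=3/2); S_1(τ)=-309/256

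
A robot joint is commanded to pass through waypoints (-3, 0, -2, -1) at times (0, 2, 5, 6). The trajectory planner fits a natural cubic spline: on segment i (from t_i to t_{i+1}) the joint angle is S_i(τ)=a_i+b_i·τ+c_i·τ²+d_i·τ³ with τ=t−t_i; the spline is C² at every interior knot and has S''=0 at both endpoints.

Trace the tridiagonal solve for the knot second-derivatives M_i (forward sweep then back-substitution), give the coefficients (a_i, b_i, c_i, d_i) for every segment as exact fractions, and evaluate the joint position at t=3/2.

  seg 0: a=-3 b=907/426 c=0 d=-67/426
  seg 1: a=0 b=103/426 c=-67/71 d=91/426
  seg 2: a=-2 b=74/213 c=139/142 d=-139/426
S(3/2) = -383/1136

Δ: Δ0=3/2, Δ1=-2/3, Δ2=1
row 1: diag=10, rhs=-13; c'=3/10, d'=-13/10
row 2: denom=8−3·3/10=71/10; d'=(10−3·-13/10)/(71/10)=139/71
back: M2=139/71
back: M1=-13/10−3/10·139/71=-134/71
M: M0=0, M1=-134/71, M2=139/71, M3=0
seg 0: a=-3, c=M0/2=0, d=(M1−M0)/(6·2)=-67/426, b=Δ0−h0·(2M0+M1)/6=907/426
seg 1: a=0, c=M1/2=-67/71, d=(M2−M1)/(6·3)=91/426, b=Δ1−h1·(2M1+M2)/6=103/426
seg 2: a=-2, c=M2/2=139/142, d=(M3−M2)/(6·1)=-139/426, b=Δ2−h2·(2M2+M3)/6=74/213
t_q=3/2 → seg 0, τ=3/2; S=-3+907/426·τ+0·τ²+-67/426·τ³=-383/1136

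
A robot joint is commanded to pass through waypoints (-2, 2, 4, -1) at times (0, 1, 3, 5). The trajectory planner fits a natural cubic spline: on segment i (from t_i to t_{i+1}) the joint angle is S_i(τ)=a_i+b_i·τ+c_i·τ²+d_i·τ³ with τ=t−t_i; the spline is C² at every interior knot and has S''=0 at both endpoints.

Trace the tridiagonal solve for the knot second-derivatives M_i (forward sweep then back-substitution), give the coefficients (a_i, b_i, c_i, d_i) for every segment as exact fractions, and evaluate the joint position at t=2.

  seg 0: a=-2 b=193/44 c=0 d=-17/44
  seg 1: a=2 b=71/22 c=-51/44 d=1/44
  seg 2: a=4 b=-25/22 c=-45/44 d=15/88
S(2) = 45/11

Δ: Δ0=4, Δ1=1, Δ2=-5/2
row 1: diag=6, rhs=-18; c'=1/3, d'=-3
row 2: denom=8−2·1/3=22/3; d'=(-21−2·-3)/(22/3)=-45/22
back: M2=-45/22
back: M1=-3−1/3·-45/22=-51/22
M: M0=0, M1=-51/22, M2=-45/22, M3=0
seg 0: a=-2, c=M0/2=0, d=(M1−M0)/(6·1)=-17/44, b=Δ0−h0·(2M0+M1)/6=193/44
seg 1: a=2, c=M1/2=-51/44, d=(M2−M1)/(6·2)=1/44, b=Δ1−h1·(2M1+M2)/6=71/22
seg 2: a=4, c=M2/2=-45/44, d=(M3−M2)/(6·2)=15/88, b=Δ2−h2·(2M2+M3)/6=-25/22
t_q=2 → seg 1, τ=1; S=2+71/22·τ+-51/44·τ²+1/44·τ³=45/11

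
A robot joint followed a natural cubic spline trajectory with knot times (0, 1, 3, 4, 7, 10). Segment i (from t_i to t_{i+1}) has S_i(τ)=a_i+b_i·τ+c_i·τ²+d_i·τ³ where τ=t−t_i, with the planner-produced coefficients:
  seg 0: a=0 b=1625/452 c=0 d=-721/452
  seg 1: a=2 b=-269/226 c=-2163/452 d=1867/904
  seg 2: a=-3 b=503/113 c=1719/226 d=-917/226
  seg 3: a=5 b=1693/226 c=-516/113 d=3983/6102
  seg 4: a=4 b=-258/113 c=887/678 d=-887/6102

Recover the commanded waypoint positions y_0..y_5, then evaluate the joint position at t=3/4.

y_0=0 y_1=2 y_2=-3 y_3=5 y_4=4 y_5=5
S(3/4) = 58533/28928

y_0 = S_0(0) = a_0 = 0
y_1 = S_1(0) = a_1 = 2
y_2 = S_2(0) = a_2 = -3
y_3 = S_3(0) = a_3 = 5
y_4 = S_4(0) = a_4 = 4
y_5 = S_4(3) = 5
t_q=3/4 is in segment 0 (τ=3/4); S_0(τ)=58533/28928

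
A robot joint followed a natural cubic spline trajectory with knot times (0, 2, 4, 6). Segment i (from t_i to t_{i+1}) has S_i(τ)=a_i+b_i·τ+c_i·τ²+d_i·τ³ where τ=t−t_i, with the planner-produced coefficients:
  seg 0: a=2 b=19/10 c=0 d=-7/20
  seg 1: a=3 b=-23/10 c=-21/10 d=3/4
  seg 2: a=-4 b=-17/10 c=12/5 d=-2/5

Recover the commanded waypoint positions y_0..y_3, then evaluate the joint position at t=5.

y_0 = S_0(0) = a_0 = 2
y_1 = S_1(0) = a_1 = 3
y_2 = S_2(0) = a_2 = -4
y_3 = S_2(2) = -1
t_q=5 is in segment 2 (τ=1); S_2(τ)=-37/10

y_0=2 y_1=3 y_2=-4 y_3=-1
S(5) = -37/10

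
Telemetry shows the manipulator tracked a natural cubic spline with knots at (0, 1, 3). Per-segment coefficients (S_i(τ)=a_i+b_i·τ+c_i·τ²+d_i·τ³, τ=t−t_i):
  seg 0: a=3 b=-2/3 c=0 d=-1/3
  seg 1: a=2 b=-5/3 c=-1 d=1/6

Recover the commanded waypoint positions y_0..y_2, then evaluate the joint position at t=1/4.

y_0=3 y_1=2 y_2=-4
S(1/4) = 181/64

y_0 = S_0(0) = a_0 = 3
y_1 = S_1(0) = a_1 = 2
y_2 = S_1(2) = -4
t_q=1/4 is in segment 0 (τ=1/4); S_0(τ)=181/64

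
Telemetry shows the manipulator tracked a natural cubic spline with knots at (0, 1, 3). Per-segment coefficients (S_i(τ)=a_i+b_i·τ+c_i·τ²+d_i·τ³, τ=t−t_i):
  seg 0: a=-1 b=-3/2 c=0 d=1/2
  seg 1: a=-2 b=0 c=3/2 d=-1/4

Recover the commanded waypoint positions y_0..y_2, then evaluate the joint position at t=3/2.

y_0 = S_0(0) = a_0 = -1
y_1 = S_1(0) = a_1 = -2
y_2 = S_1(2) = 2
t_q=3/2 is in segment 1 (τ=1/2); S_1(τ)=-53/32

y_0=-1 y_1=-2 y_2=2
S(3/2) = -53/32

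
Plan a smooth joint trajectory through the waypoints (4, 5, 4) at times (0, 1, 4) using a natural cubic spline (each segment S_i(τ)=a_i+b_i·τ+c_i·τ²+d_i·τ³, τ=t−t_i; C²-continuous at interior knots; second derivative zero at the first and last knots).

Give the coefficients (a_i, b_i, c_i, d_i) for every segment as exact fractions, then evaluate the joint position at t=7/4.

Δ: Δ0=1, Δ1=-1/3
row 1: diag=8, rhs=-8; c'=3/8, d'=-1
back: M1=-1
M: M0=0, M1=-1, M2=0
seg 0: a=4, c=M0/2=0, d=(M1−M0)/(6·1)=-1/6, b=Δ0−h0·(2M0+M1)/6=7/6
seg 1: a=5, c=M1/2=-1/2, d=(M2−M1)/(6·3)=1/18, b=Δ1−h1·(2M1+M2)/6=2/3
t_q=7/4 → seg 1, τ=3/4; S=5+2/3·τ+-1/2·τ²+1/18·τ³=671/128

  seg 0: a=4 b=7/6 c=0 d=-1/6
  seg 1: a=5 b=2/3 c=-1/2 d=1/18
S(7/4) = 671/128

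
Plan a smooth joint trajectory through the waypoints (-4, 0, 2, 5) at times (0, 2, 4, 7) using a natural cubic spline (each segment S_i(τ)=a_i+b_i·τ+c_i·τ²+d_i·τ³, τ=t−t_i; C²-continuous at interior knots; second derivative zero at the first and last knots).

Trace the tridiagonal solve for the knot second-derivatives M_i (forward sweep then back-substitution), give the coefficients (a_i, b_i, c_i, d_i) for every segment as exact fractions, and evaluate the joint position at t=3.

  seg 0: a=-4 b=43/19 c=0 d=-5/76
  seg 1: a=0 b=28/19 c=-15/38 d=3/38
  seg 2: a=2 b=16/19 c=3/38 d=-1/114
S(3) = 22/19

Δ: Δ0=2, Δ1=1, Δ2=1
row 1: diag=8, rhs=-6; c'=1/4, d'=-3/4
row 2: denom=10−2·1/4=19/2; d'=(0−2·-3/4)/(19/2)=3/19
back: M2=3/19
back: M1=-3/4−1/4·3/19=-15/19
M: M0=0, M1=-15/19, M2=3/19, M3=0
seg 0: a=-4, c=M0/2=0, d=(M1−M0)/(6·2)=-5/76, b=Δ0−h0·(2M0+M1)/6=43/19
seg 1: a=0, c=M1/2=-15/38, d=(M2−M1)/(6·2)=3/38, b=Δ1−h1·(2M1+M2)/6=28/19
seg 2: a=2, c=M2/2=3/38, d=(M3−M2)/(6·3)=-1/114, b=Δ2−h2·(2M2+M3)/6=16/19
t_q=3 → seg 1, τ=1; S=0+28/19·τ+-15/38·τ²+3/38·τ³=22/19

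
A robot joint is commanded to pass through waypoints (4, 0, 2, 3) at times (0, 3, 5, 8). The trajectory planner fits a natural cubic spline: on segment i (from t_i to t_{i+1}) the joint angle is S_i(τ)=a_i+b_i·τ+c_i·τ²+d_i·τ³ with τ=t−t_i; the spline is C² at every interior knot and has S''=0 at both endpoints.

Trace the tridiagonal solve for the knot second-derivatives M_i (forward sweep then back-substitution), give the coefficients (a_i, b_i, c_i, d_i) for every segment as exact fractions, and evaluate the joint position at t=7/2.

Δ: Δ0=-4/3, Δ1=1, Δ2=1/3
row 1: diag=10, rhs=14; c'=1/5, d'=7/5
row 2: denom=10−2·1/5=48/5; d'=(-4−2·7/5)/(48/5)=-17/24
back: M2=-17/24
back: M1=7/5−1/5·-17/24=37/24
M: M0=0, M1=37/24, M2=-17/24, M3=0
seg 0: a=4, c=M0/2=0, d=(M1−M0)/(6·3)=37/432, b=Δ0−h0·(2M0+M1)/6=-101/48
seg 1: a=0, c=M1/2=37/48, d=(M2−M1)/(6·2)=-3/16, b=Δ1−h1·(2M1+M2)/6=5/24
seg 2: a=2, c=M2/2=-17/48, d=(M3−M2)/(6·3)=17/432, b=Δ2−h2·(2M2+M3)/6=25/24
t_q=7/2 → seg 1, τ=1/2; S=0+5/24·τ+37/48·τ²+-3/16·τ³=35/128

  seg 0: a=4 b=-101/48 c=0 d=37/432
  seg 1: a=0 b=5/24 c=37/48 d=-3/16
  seg 2: a=2 b=25/24 c=-17/48 d=17/432
S(7/2) = 35/128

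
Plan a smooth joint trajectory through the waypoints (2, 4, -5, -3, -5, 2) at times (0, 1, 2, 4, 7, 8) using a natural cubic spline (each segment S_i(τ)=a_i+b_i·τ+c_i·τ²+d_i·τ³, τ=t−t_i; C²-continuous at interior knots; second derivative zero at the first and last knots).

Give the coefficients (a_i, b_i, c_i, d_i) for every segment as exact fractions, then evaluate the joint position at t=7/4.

Δ: Δ0=2, Δ1=-9, Δ2=1, Δ3=-2/3, Δ4=7
row 1: diag=4, rhs=-66; c'=1/4, d'=-33/2
row 2: denom=6−1·1/4=23/4; d'=(60−1·-33/2)/(23/4)=306/23
row 3: denom=10−2·8/23=214/23; d'=(-10−2·306/23)/(214/23)=-421/107
row 4: denom=8−3·69/214=1505/214; d'=(46−3·-421/107)/(1505/214)=2474/301
back: M4=2474/301
back: M3=-421/107−69/214·2474/301=-1982/301
back: M2=306/23−8/23·-1982/301=4694/301
back: M1=-33/2−1/4·4694/301=-6140/301
M: M0=0, M1=-6140/301, M2=4694/301, M3=-1982/301, M4=2474/301, M5=0
seg 0: a=2, c=M0/2=0, d=(M1−M0)/(6·1)=-3070/903, b=Δ0−h0·(2M0+M1)/6=4876/903
seg 1: a=4, c=M1/2=-3070/301, d=(M2−M1)/(6·1)=5417/903, b=Δ1−h1·(2M1+M2)/6=-4334/903
seg 2: a=-5, c=M2/2=2347/301, d=(M3−M2)/(6·2)=-1669/903, b=Δ2−h2·(2M2+M3)/6=-929/129
seg 3: a=-3, c=M3/2=-991/301, d=(M4−M3)/(6·3)=2228/2709, b=Δ3−h3·(2M3+M4)/6=1633/903
seg 4: a=-5, c=M4/2=1237/301, d=(M5−M4)/(6·1)=-1237/903, b=Δ4−h4·(2M4+M5)/6=3847/903
t_q=7/4 → seg 1, τ=3/4; S=4+-4334/903·τ+-3070/301·τ²+5417/903·τ³=-54055/19264

  seg 0: a=2 b=4876/903 c=0 d=-3070/903
  seg 1: a=4 b=-4334/903 c=-3070/301 d=5417/903
  seg 2: a=-5 b=-929/129 c=2347/301 d=-1669/903
  seg 3: a=-3 b=1633/903 c=-991/301 d=2228/2709
  seg 4: a=-5 b=3847/903 c=1237/301 d=-1237/903
S(7/4) = -54055/19264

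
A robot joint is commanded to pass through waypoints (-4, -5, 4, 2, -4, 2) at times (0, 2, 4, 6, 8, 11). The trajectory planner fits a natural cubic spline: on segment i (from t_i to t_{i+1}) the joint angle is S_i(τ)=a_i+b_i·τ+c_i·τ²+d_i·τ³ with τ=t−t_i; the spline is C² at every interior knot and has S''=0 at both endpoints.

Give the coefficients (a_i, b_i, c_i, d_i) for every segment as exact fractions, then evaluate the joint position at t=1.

  seg 0: a=-4 b=-577/265 c=0 d=889/2120
  seg 1: a=-5 b=1513/530 c=2667/1060 d=-359/424
  seg 2: a=4 b=731/265 c=-1359/530 d=363/1060
  seg 3: a=2 b=-898/265 c=-27/53 d=373/1060
  seg 4: a=-4 b=-319/265 c=849/530 d=-283/1590
S(1) = -12207/2120

Δ: Δ0=-1/2, Δ1=9/2, Δ2=-1, Δ3=-3, Δ4=2
row 1: diag=8, rhs=30; c'=1/4, d'=15/4
row 2: denom=8−2·1/4=15/2; d'=(-33−2·15/4)/(15/2)=-27/5
row 3: denom=8−2·4/15=112/15; d'=(-12−2·-27/5)/(112/15)=-9/56
row 4: denom=10−2·15/56=265/28; d'=(30−2·-9/56)/(265/28)=849/265
back: M4=849/265
back: M3=-9/56−15/56·849/265=-54/53
back: M2=-27/5−4/15·-54/53=-1359/265
back: M1=15/4−1/4·-1359/265=2667/530
M: M0=0, M1=2667/530, M2=-1359/265, M3=-54/53, M4=849/265, M5=0
seg 0: a=-4, c=M0/2=0, d=(M1−M0)/(6·2)=889/2120, b=Δ0−h0·(2M0+M1)/6=-577/265
seg 1: a=-5, c=M1/2=2667/1060, d=(M2−M1)/(6·2)=-359/424, b=Δ1−h1·(2M1+M2)/6=1513/530
seg 2: a=4, c=M2/2=-1359/530, d=(M3−M2)/(6·2)=363/1060, b=Δ2−h2·(2M2+M3)/6=731/265
seg 3: a=2, c=M3/2=-27/53, d=(M4−M3)/(6·2)=373/1060, b=Δ3−h3·(2M3+M4)/6=-898/265
seg 4: a=-4, c=M4/2=849/530, d=(M5−M4)/(6·3)=-283/1590, b=Δ4−h4·(2M4+M5)/6=-319/265
t_q=1 → seg 0, τ=1; S=-4+-577/265·τ+0·τ²+889/2120·τ³=-12207/2120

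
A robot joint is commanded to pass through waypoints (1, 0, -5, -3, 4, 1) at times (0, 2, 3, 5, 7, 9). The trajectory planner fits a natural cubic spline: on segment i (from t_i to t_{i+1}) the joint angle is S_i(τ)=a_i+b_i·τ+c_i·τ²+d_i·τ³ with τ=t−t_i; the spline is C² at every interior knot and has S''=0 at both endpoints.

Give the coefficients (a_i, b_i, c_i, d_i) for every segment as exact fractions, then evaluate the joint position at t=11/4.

  seg 0: a=1 b=433/318 c=0 d=-74/159
  seg 1: a=0 b=-1343/318 c=-148/53 d=641/318
  seg 2: a=-5 b=-598/159 c=345/106 d=-139/318
  seg 3: a=-3 b=638/159 c=67/106 d=-565/1272
  seg 4: a=4 b=385/318 c=-431/212 d=431/1272
S(11/4) = -26375/6784

Δ: Δ0=-1/2, Δ1=-5, Δ2=1, Δ3=7/2, Δ4=-3/2
row 1: diag=6, rhs=-27; c'=1/6, d'=-9/2
row 2: denom=6−1·1/6=35/6; d'=(36−1·-9/2)/(35/6)=243/35
row 3: denom=8−2·12/35=256/35; d'=(15−2·243/35)/(256/35)=39/256
row 4: denom=8−2·35/128=477/64; d'=(-30−2·39/256)/(477/64)=-431/106
back: M4=-431/106
back: M3=39/256−35/128·-431/106=67/53
back: M2=243/35−12/35·67/53=345/53
back: M1=-9/2−1/6·345/53=-296/53
M: M0=0, M1=-296/53, M2=345/53, M3=67/53, M4=-431/106, M5=0
seg 0: a=1, c=M0/2=0, d=(M1−M0)/(6·2)=-74/159, b=Δ0−h0·(2M0+M1)/6=433/318
seg 1: a=0, c=M1/2=-148/53, d=(M2−M1)/(6·1)=641/318, b=Δ1−h1·(2M1+M2)/6=-1343/318
seg 2: a=-5, c=M2/2=345/106, d=(M3−M2)/(6·2)=-139/318, b=Δ2−h2·(2M2+M3)/6=-598/159
seg 3: a=-3, c=M3/2=67/106, d=(M4−M3)/(6·2)=-565/1272, b=Δ3−h3·(2M3+M4)/6=638/159
seg 4: a=4, c=M4/2=-431/212, d=(M5−M4)/(6·2)=431/1272, b=Δ4−h4·(2M4+M5)/6=385/318
t_q=11/4 → seg 1, τ=3/4; S=0+-1343/318·τ+-148/53·τ²+641/318·τ³=-26375/6784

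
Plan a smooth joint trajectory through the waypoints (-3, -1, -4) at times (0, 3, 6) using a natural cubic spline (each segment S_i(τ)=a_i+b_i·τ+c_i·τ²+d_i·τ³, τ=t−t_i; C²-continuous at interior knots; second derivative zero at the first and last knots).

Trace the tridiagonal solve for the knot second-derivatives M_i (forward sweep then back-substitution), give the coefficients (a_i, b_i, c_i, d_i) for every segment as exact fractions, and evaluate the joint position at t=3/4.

Δ: Δ0=2/3, Δ1=-1
row 1: diag=12, rhs=-10; c'=1/4, d'=-5/6
back: M1=-5/6
M: M0=0, M1=-5/6, M2=0
seg 0: a=-3, c=M0/2=0, d=(M1−M0)/(6·3)=-5/108, b=Δ0−h0·(2M0+M1)/6=13/12
seg 1: a=-1, c=M1/2=-5/12, d=(M2−M1)/(6·3)=5/108, b=Δ1−h1·(2M1+M2)/6=-1/6
t_q=3/4 → seg 0, τ=3/4; S=-3+13/12·τ+0·τ²+-5/108·τ³=-565/256

  seg 0: a=-3 b=13/12 c=0 d=-5/108
  seg 1: a=-1 b=-1/6 c=-5/12 d=5/108
S(3/4) = -565/256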